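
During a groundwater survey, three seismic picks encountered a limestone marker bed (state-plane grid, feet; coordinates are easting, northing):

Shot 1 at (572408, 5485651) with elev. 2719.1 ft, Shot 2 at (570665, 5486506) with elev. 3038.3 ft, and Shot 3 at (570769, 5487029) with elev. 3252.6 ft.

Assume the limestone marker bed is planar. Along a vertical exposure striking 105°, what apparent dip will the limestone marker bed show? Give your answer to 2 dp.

5.11°

Two edge vectors: Shot 1→Shot 2 = (-1743, 855, 319.2), Shot 1→Shot 3 = (-1639, 1378, 533.5).
Normal n = (Shot 1→Shot 2) × (Shot 1→Shot 3) = (16284.9, 406721.7, -1000509).
So ∂z/∂easting = −n_x/n_z = 0.01628 and ∂z/∂northing = −n_y/n_z = 0.40651.
Unit vector along 105° is (sin 105°, cos 105°) = (0.9659, -0.2588).
Slope in that direction = a·(0.9659) + b·(-0.2588) = −0.08949.
Apparent dip = arctan|0.08949| = 5.11° (true dip is 22.1°, so apparent ≤ true as expected).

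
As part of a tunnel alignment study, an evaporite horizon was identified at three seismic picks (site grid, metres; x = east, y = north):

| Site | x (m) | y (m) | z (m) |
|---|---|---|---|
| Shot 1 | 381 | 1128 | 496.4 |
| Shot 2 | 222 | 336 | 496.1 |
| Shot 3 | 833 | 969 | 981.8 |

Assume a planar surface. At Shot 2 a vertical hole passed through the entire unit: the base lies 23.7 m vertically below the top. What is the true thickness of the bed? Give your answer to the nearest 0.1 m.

16.6 m

Two edge vectors: Shot 1→Shot 2 = (-159, -792, -0.3), Shot 1→Shot 3 = (452, -159, 485.4).
Normal n = (Shot 1→Shot 2) × (Shot 1→Shot 3) = (-384484.5, 77043, 383265).
So ∂z/∂x = −n_x/n_z = 1.00318 and ∂z/∂y = −n_y/n_z = −0.20102.
|∇z| = √(a²+b²) = 1.02312, so dip δ = arctan(1.02312) = 45.65°.
True thickness = vertical thickness × cos δ = 23.7 × cos 45.65° = 16.6 m.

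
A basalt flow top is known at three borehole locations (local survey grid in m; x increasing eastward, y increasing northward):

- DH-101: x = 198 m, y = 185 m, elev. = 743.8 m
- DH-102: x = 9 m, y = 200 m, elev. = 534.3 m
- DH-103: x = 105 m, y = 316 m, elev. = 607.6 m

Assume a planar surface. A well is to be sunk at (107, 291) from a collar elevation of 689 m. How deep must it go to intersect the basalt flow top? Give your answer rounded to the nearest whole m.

Two edge vectors: DH-101→DH-102 = (-189, 15, -209.5), DH-101→DH-103 = (-93, 131, -136.2).
Normal n = (DH-101→DH-102) × (DH-101→DH-103) = (25401.5, -6258.3, -23364).
So ∂z/∂x = −n_x/n_z = 1.08721 and ∂z/∂y = −n_y/n_z = −0.26786.
Intercept c from DH-101: 743.8 − 215.27 + 49.55 = 578.09.
At (107, 291): z_contact = 116.3 − 77.9 + 578.09 = 616.5 m.
Depth below ground = 689 − 616.5 = 73 m.

73 m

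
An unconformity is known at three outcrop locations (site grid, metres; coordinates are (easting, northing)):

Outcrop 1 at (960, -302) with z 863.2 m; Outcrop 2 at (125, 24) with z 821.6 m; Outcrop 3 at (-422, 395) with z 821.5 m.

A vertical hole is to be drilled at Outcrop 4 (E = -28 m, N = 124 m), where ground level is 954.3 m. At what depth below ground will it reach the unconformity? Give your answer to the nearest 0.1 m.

133.4 m

Two edge vectors: Outcrop 1→Outcrop 2 = (-835, 326, -41.6), Outcrop 1→Outcrop 3 = (-1382, 697, -41.7).
Normal n = (Outcrop 1→Outcrop 2) × (Outcrop 1→Outcrop 3) = (15401, 22671.7, -131463).
So ∂z/∂E = −n_x/n_z = 0.11715 and ∂z/∂N = −n_y/n_z = 0.17246.
Intercept c from Outcrop 1: 863.2 − 112.46 + 52.08 = 802.82.
At (-28, 124): z_contact = −3.28 + 21.38 + 802.82 = 820.92 m.
Depth below ground = 954.3 − 820.92 = 133.4 m.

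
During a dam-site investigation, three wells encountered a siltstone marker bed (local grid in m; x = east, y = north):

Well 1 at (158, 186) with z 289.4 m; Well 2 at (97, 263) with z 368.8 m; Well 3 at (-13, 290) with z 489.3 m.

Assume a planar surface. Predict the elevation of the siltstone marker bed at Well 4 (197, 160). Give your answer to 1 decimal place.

Let the plane be z = a·x + b·y + c.
Well 2−Well 1: −61a + 77b = 79.4;  Well 3−Well 1: −171a + 104b = 199.9.
Solving gives a = −1.04568, b = 0.20277.
Then c = 289.4 − a·158 − b·186 = 416.90.
At (197, 160): z = −206.0 + 32.4 + 416.90 = 243.3 m.

243.3 m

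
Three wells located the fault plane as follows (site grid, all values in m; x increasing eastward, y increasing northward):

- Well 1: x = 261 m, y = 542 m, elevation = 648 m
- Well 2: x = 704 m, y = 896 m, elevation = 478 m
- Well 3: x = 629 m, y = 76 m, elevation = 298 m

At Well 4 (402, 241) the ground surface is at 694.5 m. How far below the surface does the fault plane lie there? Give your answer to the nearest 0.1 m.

214.2 m

Let the plane be z = a·x + b·y + c.
Well 2−Well 1: 443a + 354b = −170;  Well 3−Well 1: 368a − 466b = −350.
Solving gives a = −0.60325, b = 0.27469.
Then c = 648 − a·261 − b·542 = 656.57.
At (402, 241): z_contact = −242.51 + 66.20 + 656.57 = 480.26 m.
Depth below ground = 694.5 − 480.26 = 214.2 m.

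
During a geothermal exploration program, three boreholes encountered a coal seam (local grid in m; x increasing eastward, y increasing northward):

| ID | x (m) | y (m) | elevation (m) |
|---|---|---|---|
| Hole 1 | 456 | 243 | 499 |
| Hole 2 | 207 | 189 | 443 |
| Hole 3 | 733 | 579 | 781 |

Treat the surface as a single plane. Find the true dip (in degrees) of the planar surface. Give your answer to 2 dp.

38.59°

Two edge vectors: Hole 1→Hole 2 = (-249, -54, -56), Hole 1→Hole 3 = (277, 336, 282).
Normal n = (Hole 1→Hole 2) × (Hole 1→Hole 3) = (3588, 54706, -68706).
So ∂z/∂x = −n_x/n_z = 0.05222 and ∂z/∂y = −n_y/n_z = 0.79623.
Gradient magnitude |∇z| = √(a² + b²) = √(0.00273 + 0.63399) = 0.79794.
True dip = arctan(0.79794) = 38.59°, dipping toward S (azimuth ≈ 184°).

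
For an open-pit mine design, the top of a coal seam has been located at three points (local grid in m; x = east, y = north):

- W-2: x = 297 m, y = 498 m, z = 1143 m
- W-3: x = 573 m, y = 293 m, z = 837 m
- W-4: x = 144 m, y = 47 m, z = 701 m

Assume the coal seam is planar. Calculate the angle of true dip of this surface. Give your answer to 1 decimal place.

Let the plane be z = a·x + b·y + c.
W-3−W-2: 276a − 205b = −306;  W-4−W-2: −153a − 451b = −442.
Solving gives a = −0.30413, b = 1.08322.
Gradient magnitude |∇z| = √(a² + b²) = √(0.09250 + 1.17336) = 1.12510.
True dip = arctan(1.12510) = 48.4°, dipping toward SSE (azimuth ≈ 164°).

48.4°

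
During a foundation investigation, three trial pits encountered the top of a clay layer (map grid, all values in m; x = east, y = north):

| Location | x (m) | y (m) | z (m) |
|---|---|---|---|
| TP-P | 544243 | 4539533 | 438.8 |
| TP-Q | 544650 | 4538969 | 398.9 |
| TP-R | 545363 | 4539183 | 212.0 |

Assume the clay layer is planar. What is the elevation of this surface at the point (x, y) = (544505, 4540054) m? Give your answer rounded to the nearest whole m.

Two edge vectors: TP-P→TP-Q = (407, -564, -39.9), TP-P→TP-R = (1120, -350, -226.8).
Normal n = (TP-P→TP-Q) × (TP-P→TP-R) = (113950.2, 47619.6, 489230).
So ∂z/∂x = −n_x/n_z = −0.23291744 and ∂z/∂y = −n_y/n_z = −0.09733581.
Intercept c from TP-P: 438.8 + 126763.69 + 441859.14 = 569061.62.
At (544505, 4540054): z = −126824.7 − 441909.8 + 569061.62 = 327.1 m.

327 m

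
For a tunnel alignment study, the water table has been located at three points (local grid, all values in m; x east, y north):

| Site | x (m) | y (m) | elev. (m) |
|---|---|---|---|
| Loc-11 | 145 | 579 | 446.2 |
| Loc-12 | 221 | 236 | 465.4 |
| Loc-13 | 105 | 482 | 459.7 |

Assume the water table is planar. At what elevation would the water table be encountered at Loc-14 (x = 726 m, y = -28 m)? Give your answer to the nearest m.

Let the plane be z = a·x + b·y + c.
Loc-12−Loc-11: 76a − 343b = 19.2;  Loc-13−Loc-11: −40a − 97b = 13.5.
Solving gives a = −0.13124, b = −0.08506.
Then c = 446.2 − a·145 − b·579 = 514.48.
At (726, -28): z = −95.3 + 2.4 + 514.48 = 421.6 m.

422 m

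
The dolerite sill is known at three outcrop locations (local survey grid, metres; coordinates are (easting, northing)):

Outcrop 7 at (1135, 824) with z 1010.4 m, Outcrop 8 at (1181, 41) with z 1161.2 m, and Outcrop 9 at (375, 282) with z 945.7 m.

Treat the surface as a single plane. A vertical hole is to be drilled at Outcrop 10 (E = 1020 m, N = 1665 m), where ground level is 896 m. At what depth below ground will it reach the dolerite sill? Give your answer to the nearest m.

62 m

Let the plane be z = a·E + b·N + c.
Outcrop 8−Outcrop 7: 46a − 783b = 150.8;  Outcrop 9−Outcrop 7: −760a − 542b = −64.7.
Solving gives a = 0.21353, b = −0.18005.
Then c = 1010.4 − a·1135 − b·824 = 916.40.
At (1020, 1665): z_contact = 217.8 − 299.8 + 916.40 = 834.4 m.
Depth below ground = 896 − 834.4 = 62 m.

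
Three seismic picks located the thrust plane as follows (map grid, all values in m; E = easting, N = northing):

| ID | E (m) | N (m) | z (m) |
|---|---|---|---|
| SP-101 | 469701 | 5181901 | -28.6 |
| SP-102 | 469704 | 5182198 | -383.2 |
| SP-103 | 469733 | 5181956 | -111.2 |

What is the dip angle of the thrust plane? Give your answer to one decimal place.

52.5°

Two edge vectors: SP-101→SP-102 = (3, 297, -354.6), SP-101→SP-103 = (32, 55, -82.6).
Normal n = (SP-101→SP-102) × (SP-101→SP-103) = (-5029.2, -11099.4, -9339).
So ∂z/∂E = −n_x/n_z = −0.53852 and ∂z/∂N = −n_y/n_z = −1.18850.
Gradient magnitude |∇z| = √(a² + b²) = √(0.29000 + 1.41253) = 1.30481.
True dip = arctan(1.30481) = 52.5°, dipping toward NNE (azimuth ≈ 024°).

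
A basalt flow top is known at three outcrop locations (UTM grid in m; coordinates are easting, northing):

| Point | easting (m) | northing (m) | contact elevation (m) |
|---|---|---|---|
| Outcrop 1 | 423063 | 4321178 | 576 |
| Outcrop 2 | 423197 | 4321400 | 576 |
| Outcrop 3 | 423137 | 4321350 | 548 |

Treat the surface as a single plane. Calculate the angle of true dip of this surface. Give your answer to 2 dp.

Let the plane be z = a·easting + b·northing + c.
Outcrop 2−Outcrop 1: 134a + 222b = 0;  Outcrop 3−Outcrop 1: 74a + 172b = −28.
Solving gives a = 0.93897, b = −0.56677.
Gradient magnitude |∇z| = √(a² + b²) = √(0.88167 + 0.32123) = 1.09677.
True dip = arctan(1.09677) = 47.64°, dipping toward WNW (azimuth ≈ 301°).

47.64°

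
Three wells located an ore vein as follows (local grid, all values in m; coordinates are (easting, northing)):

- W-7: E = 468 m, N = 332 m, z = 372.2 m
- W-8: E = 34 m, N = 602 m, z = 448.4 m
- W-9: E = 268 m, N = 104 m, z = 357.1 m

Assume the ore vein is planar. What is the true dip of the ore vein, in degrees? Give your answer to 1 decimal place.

9.5°

Let the plane be z = a·E + b·N + c.
W-8−W-7: −434a + 270b = 76.2;  W-9−W-7: −200a − 228b = −15.1.
Solving gives a = −0.08693, b = 0.14249.
Gradient magnitude |∇z| = √(a² + b²) = √(0.00756 + 0.02030) = 0.16691.
True dip = arctan(0.16691) = 9.5°, dipping toward SSE (azimuth ≈ 149°).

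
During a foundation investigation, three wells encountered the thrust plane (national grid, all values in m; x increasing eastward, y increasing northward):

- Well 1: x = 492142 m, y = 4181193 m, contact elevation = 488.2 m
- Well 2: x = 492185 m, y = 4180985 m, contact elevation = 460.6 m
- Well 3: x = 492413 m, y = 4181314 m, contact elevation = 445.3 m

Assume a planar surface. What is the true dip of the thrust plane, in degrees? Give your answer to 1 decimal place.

12.4°

Let the plane be z = a·x + b·y + c.
Well 2−Well 1: 43a − 208b = −27.6;  Well 3−Well 1: 271a + 121b = −42.9.
Solving gives a = −0.19917, b = 0.09152.
Gradient magnitude |∇z| = √(a² + b²) = √(0.03967 + 0.00838) = 0.21919.
True dip = arctan(0.21919) = 12.4°, dipping toward ESE (azimuth ≈ 115°).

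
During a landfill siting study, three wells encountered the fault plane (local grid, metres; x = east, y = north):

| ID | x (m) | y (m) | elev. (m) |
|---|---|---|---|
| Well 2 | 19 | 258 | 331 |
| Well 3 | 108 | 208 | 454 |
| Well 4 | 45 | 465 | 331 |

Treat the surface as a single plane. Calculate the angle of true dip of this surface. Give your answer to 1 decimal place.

52.5°

Let the plane be z = a·x + b·y + c.
Well 3−Well 2: 89a − 50b = 123;  Well 4−Well 2: 26a + 207b = 0.
Solving gives a = 1.29093, b = −0.16215.
Gradient magnitude |∇z| = √(a² + b²) = √(1.66650 + 0.02629) = 1.30107.
True dip = arctan(1.30107) = 52.5°, dipping toward W (azimuth ≈ 277°).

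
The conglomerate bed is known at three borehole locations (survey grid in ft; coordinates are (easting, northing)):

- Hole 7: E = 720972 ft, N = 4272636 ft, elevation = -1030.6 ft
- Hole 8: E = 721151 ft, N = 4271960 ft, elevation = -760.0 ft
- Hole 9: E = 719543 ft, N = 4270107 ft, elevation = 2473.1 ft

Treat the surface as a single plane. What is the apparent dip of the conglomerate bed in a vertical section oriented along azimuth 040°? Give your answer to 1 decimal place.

Let the plane be z = a·E + b·N + c.
Hole 8−Hole 7: 179a − 676b = 270.6;  Hole 9−Hole 7: −1429a − 2529b = 3503.7.
Solving gives a = −1.18711, b = −0.71464.
Unit vector along 040° is (sin 40°, cos 40°) = (0.6428, 0.7660).
Slope in that direction = a·(0.6428) + b·(0.7660) = −1.31051.
Apparent dip = arctan|1.31051| = 52.7° (true dip is 54.2°, so apparent ≤ true as expected).

52.7°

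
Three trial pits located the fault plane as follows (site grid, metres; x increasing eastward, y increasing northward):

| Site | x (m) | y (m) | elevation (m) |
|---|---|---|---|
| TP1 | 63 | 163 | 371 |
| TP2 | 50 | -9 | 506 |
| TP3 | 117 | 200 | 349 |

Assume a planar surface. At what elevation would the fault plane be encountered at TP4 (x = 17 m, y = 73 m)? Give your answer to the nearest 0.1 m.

Let the plane be z = a·x + b·y + c.
TP2−TP1: −13a − 172b = 135;  TP3−TP1: 54a + 37b = −22.
Solving gives a = 0.13750, b = −0.79528.
Then c = 371 − a·63 − b·163 = 491.97.
At (17, 73): z = 2.3 − 58.1 + 491.97 = 436.2 m.

436.2 m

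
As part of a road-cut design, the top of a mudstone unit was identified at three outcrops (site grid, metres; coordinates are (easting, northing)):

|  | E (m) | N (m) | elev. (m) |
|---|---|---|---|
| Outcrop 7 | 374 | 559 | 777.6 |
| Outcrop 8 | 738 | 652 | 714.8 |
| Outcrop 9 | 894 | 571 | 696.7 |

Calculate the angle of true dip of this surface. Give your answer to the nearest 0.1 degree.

Two edge vectors: Outcrop 7→Outcrop 8 = (364, 93, -62.8), Outcrop 7→Outcrop 9 = (520, 12, -80.9).
Normal n = (Outcrop 7→Outcrop 8) × (Outcrop 7→Outcrop 9) = (-6770.1, -3208.4, -43992).
So ∂z/∂E = −n_x/n_z = −0.15389 and ∂z/∂N = −n_y/n_z = −0.07293.
Gradient magnitude |∇z| = √(a² + b²) = √(0.02368 + 0.00532) = 0.17030.
True dip = arctan(0.17030) = 9.7°, dipping toward ENE (azimuth ≈ 065°).

9.7°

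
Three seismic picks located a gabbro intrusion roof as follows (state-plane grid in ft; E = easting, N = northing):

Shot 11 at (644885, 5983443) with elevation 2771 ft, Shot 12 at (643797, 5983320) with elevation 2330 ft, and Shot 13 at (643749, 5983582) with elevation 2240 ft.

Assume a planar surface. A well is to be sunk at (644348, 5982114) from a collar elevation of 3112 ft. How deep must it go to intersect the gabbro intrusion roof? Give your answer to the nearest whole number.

Two edge vectors: Shot 11→Shot 12 = (-1088, -123, -441), Shot 11→Shot 13 = (-1136, 139, -531).
Normal n = (Shot 11→Shot 12) × (Shot 11→Shot 13) = (126612, -76752, -290960).
So ∂z/∂E = −n_x/n_z = 0.43515260 and ∂z/∂N = −n_y/n_z = −0.26378884.
Intercept c from Shot 11: 2771 − 280623.38 + 1578365.47 = 1300513.09.
At (644348, 5982114): z_contact = 280389.7 − 1578014.9 + 1300513.09 = 2887.9 ft.
Depth below ground = 3112 − 2887.9 = 224 ft.

224 ft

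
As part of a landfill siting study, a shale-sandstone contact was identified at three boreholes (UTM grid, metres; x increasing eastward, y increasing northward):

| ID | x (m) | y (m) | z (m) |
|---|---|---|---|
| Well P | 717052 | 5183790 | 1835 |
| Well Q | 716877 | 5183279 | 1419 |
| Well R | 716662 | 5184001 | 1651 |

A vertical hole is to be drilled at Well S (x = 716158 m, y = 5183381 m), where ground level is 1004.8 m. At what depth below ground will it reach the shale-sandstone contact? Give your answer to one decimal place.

83.0 m

Two edge vectors: Well P→Well Q = (-175, -511, -416), Well P→Well R = (-390, 211, -184).
Normal n = (Well P→Well Q) × (Well P→Well R) = (181800, 130040, -236215).
So ∂z/∂x = −n_x/n_z = 0.769637830 and ∂z/∂y = −n_y/n_z = 0.550515420.
Intercept c from Well P: 1835 − 551870.35 − 2853756.33 = −3403791.68.
At (716158, 5183381): z_contact = 551182.29 + 2853531.17 − 3403791.68 = 921.78 m.
Depth below ground = 1004.8 − 921.78 = 83.0 m.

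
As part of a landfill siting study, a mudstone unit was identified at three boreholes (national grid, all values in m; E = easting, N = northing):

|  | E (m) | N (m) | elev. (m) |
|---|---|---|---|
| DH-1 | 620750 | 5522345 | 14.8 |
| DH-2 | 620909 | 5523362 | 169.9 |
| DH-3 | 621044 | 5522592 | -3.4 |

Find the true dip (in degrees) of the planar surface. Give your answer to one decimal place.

16.0°

Let the plane be z = a·E + b·N + c.
DH-2−DH-1: 159a + 1017b = 155.1;  DH-3−DH-1: 294a + 247b = −18.2.
Solving gives a = −0.21877, b = 0.18671.
Gradient magnitude |∇z| = √(a² + b²) = √(0.04786 + 0.03486) = 0.28761.
True dip = arctan(0.28761) = 16.0°, dipping toward SE (azimuth ≈ 130°).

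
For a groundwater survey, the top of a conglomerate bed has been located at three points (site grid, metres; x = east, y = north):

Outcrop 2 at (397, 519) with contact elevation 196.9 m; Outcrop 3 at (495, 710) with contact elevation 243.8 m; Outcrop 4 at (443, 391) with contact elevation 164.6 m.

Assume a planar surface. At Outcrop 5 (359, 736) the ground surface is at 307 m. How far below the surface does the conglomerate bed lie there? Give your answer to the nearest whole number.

Let the plane be z = a·x + b·y + c.
Outcrop 3−Outcrop 2: 98a + 191b = 46.9;  Outcrop 4−Outcrop 2: 46a − 128b = −32.3.
Solving gives a = −0.00779, b = 0.24955.
Then c = 196.9 − a·397 − b·519 = 70.48.
At (359, 736): z_contact = −2.8 + 183.7 + 70.48 = 251.3 m.
Depth below ground = 307 − 251.3 = 56 m.

56 m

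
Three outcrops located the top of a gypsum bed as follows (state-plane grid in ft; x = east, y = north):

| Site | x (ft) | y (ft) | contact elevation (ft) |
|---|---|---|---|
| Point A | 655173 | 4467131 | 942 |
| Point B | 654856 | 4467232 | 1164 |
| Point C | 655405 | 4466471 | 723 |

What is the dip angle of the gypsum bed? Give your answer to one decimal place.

34.1°

Let the plane be z = a·x + b·y + c.
Point B−Point A: −317a + 101b = 222;  Point C−Point A: 232a − 660b = −219.
Solving gives a = −0.66959, b = 0.09645.
Gradient magnitude |∇z| = √(a² + b²) = √(0.44835 + 0.00930) = 0.67650.
True dip = arctan(0.67650) = 34.1°, dipping toward E (azimuth ≈ 098°).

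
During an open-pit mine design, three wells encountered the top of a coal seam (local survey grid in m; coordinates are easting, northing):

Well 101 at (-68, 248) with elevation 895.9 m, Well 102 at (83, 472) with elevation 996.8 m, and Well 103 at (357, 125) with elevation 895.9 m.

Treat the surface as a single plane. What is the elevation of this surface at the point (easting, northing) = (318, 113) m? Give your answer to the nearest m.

887 m

Two edge vectors: Well 101→Well 102 = (151, 224, 100.9), Well 101→Well 103 = (425, -123, 0).
Normal n = (Well 101→Well 102) × (Well 101→Well 103) = (12410.7, 42882.5, -113773).
So ∂z/∂easting = −n_x/n_z = 0.10908 and ∂z/∂northing = −n_y/n_z = 0.37691.
Intercept c from Well 101: 895.9 + 7.42 − 93.47 = 809.84.
At (318, 113): z = 34.7 + 42.6 + 809.84 = 887.1 m.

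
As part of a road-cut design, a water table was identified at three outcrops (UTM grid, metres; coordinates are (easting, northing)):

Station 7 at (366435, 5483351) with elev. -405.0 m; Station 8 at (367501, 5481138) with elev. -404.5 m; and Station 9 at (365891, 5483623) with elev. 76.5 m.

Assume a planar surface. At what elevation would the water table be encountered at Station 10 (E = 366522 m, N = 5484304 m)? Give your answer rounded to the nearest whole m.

-1042 m

Two edge vectors: Station 7→Station 8 = (1066, -2213, 0.5), Station 7→Station 9 = (-544, 272, 481.5).
Normal n = (Station 7→Station 8) × (Station 7→Station 9) = (-1065695.5, -513551, -913920).
So ∂z/∂E = −n_x/n_z = −1.16607088 and ∂z/∂N = −n_y/n_z = −0.56192117.
Intercept c from Station 7: -405 + 427289.18 + 3081211.04 = 3508095.22.
At (366522, 5484304): z = −427390.6 − 3081746.5 + 3508095.22 = -1042.0 m.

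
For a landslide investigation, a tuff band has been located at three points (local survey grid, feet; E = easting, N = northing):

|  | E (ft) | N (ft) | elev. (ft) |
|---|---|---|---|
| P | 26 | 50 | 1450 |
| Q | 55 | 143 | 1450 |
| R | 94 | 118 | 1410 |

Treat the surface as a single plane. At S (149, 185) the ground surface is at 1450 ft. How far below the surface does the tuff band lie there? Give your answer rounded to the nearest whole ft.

Two edge vectors: P→Q = (29, 93, 0), P→R = (68, 68, -40).
Normal n = (P→Q) × (P→R) = (-3720, 1160, -4352).
So ∂z/∂E = −n_x/n_z = −0.85478 and ∂z/∂N = −n_y/n_z = 0.26654.
Intercept c from P: 1450 + 22.22 − 13.33 = 1458.90.
At (149, 185): z_contact = −127.4 + 49.3 + 1458.90 = 1380.8 ft.
Depth below ground = 1450 − 1380.8 = 69 ft.

69 ft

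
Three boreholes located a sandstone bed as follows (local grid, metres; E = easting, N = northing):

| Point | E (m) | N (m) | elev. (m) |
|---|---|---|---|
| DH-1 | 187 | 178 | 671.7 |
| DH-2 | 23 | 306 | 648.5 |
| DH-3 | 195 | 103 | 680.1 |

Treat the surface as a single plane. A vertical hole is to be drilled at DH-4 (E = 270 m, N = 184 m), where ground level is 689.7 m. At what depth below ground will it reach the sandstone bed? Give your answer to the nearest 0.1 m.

Two edge vectors: DH-1→DH-2 = (-164, 128, -23.2), DH-1→DH-3 = (8, -75, 8.4).
Normal n = (DH-1→DH-2) × (DH-1→DH-3) = (-664.8, 1192, 11276).
So ∂z/∂E = −n_x/n_z = 0.05896 and ∂z/∂N = −n_y/n_z = −0.10571.
Intercept c from DH-1: 671.7 − 11.02 + 18.82 = 679.49.
At (270, 184): z_contact = 15.92 − 19.45 + 679.49 = 675.96 m.
Depth below ground = 689.7 − 675.96 = 13.7 m.

13.7 m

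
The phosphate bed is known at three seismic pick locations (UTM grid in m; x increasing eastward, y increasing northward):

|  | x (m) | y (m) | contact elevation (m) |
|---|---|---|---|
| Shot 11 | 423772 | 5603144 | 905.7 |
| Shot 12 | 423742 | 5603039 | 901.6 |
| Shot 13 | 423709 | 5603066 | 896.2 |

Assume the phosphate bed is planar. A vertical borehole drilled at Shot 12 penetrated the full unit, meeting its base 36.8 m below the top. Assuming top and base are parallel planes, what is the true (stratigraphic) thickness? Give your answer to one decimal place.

36.3 m

Let the plane be z = a·x + b·y + c.
Shot 12−Shot 11: −30a − 105b = −4.1;  Shot 13−Shot 11: −63a − 78b = −9.5.
Solving gives a = 0.15853, b = −0.00625.
|∇z| = √(a²+b²) = 0.15865, so dip δ = arctan(0.15865) = 9.01°.
True thickness = vertical thickness × cos δ = 36.8 × cos 9.01° = 36.3 m.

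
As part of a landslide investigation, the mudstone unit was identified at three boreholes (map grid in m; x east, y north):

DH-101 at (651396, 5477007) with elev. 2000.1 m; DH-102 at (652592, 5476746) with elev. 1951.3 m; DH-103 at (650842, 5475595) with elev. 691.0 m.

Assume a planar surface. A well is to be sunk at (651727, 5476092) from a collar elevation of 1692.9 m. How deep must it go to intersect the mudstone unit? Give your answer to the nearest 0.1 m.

Let the plane be z = a·x + b·y + c.
DH-102−DH-101: 1196a − 261b = −48.8;  DH-103−DH-101: −554a − 1412b = −1309.1.
Solving gives a = 0.148782336, b = 0.868749707.
Then c = 2000.1 − a·651396 − b·5477007 = −4853064.34.
At (651727, 5476092): z_contact = 96965.47 + 4757353.32 − 4853064.34 = 1254.44 m.
Depth below ground = 1692.9 − 1254.44 = 438.5 m.

438.5 m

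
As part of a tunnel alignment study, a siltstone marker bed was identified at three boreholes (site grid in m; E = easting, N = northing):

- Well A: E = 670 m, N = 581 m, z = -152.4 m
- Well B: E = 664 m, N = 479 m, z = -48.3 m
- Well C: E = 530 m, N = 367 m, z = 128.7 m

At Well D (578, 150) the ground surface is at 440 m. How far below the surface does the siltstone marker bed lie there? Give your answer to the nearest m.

120 m

Let the plane be z = a·E + b·N + c.
Well B−Well A: −6a − 102b = 104.1;  Well C−Well A: −140a − 214b = 281.1.
Solving gives a = −0.49206, b = −0.99164.
Then c = -152.4 − a·670 − b·581 = 753.42.
At (578, 150): z_contact = −284.4 − 148.7 + 753.42 = 320.3 m.
Depth below ground = 440 − 320.3 = 120 m.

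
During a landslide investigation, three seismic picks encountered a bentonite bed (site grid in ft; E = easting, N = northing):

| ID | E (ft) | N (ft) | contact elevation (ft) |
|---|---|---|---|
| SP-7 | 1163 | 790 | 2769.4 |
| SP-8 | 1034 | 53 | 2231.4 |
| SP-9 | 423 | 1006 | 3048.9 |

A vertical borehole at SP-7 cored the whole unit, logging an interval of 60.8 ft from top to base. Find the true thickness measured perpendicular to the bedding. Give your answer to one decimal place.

48.1 ft

Let the plane be z = a·E + b·N + c.
SP-8−SP-7: −129a − 737b = −538;  SP-9−SP-7: −740a + 216b = 279.5.
Solving gives a = −0.15662, b = 0.75740.
|∇z| = √(a²+b²) = 0.77343, so dip δ = arctan(0.77343) = 37.72°.
True thickness = vertical thickness × cos δ = 60.8 × cos 37.72° = 48.1 ft.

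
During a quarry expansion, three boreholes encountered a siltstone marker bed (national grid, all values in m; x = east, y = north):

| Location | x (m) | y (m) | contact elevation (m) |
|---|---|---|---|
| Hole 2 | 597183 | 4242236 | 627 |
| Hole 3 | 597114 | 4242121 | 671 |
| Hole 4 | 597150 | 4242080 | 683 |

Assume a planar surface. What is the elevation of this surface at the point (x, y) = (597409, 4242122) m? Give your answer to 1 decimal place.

652.7 m

Two edge vectors: Hole 2→Hole 3 = (-69, -115, 44), Hole 2→Hole 4 = (-33, -156, 56).
Normal n = (Hole 2→Hole 3) × (Hole 2→Hole 4) = (424, 2412, 6969).
So ∂z/∂x = −n_x/n_z = −0.060840867 and ∂z/∂y = −n_y/n_z = −0.346104176.
Intercept c from Hole 2: 627 + 36333.13 + 1468255.59 = 1505215.72.
At (597409, 4242122): z = −36346.9 − 1468216.1 + 1505215.72 = 652.7 m.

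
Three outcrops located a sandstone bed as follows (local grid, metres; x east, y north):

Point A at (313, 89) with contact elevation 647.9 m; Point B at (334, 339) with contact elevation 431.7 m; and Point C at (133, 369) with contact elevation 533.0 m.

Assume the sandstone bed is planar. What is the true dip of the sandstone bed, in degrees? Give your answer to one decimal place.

45.7°

Two edge vectors: Point A→Point B = (21, 250, -216.2), Point A→Point C = (-180, 280, -114.9).
Normal n = (Point A→Point B) × (Point A→Point C) = (31811, 41328.9, 50880).
So ∂z/∂x = −n_x/n_z = −0.62522 and ∂z/∂y = −n_y/n_z = −0.81228.
Gradient magnitude |∇z| = √(a² + b²) = √(0.39090 + 0.65980) = 1.02504.
True dip = arctan(1.02504) = 45.7°, dipping toward NE (azimuth ≈ 038°).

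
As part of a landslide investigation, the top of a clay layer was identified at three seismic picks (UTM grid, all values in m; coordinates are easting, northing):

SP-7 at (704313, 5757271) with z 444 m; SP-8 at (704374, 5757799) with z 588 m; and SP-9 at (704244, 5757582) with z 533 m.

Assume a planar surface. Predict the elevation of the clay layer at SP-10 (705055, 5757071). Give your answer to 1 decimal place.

Two edge vectors: SP-7→SP-8 = (61, 528, 144), SP-7→SP-9 = (-69, 311, 89).
Normal n = (SP-7→SP-8) × (SP-7→SP-9) = (2208, -15365, 55403).
So ∂z/∂easting = −n_x/n_z = −0.039853438 and ∂z/∂northing = −n_y/n_z = 0.277331552.
Intercept c from SP-7: 444 + 28069.29 − 1596672.90 = −1568159.61.
At (705055, 5757071): z = −28098.9 + 1596617.4 − 1568159.61 = 359.0 m.

359.0 m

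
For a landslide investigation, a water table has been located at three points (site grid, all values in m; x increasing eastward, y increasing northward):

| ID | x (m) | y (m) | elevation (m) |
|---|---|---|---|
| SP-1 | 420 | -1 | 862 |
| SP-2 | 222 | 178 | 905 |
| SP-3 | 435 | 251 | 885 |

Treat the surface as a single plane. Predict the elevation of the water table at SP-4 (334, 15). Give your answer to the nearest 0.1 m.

Two edge vectors: SP-1→SP-2 = (-198, 179, 43), SP-1→SP-3 = (15, 252, 23).
Normal n = (SP-1→SP-2) × (SP-1→SP-3) = (-6719, 5199, -52581).
So ∂z/∂x = −n_x/n_z = −0.12778 and ∂z/∂y = −n_y/n_z = 0.09888.
Intercept c from SP-1: 862 + 53.67 + 0.10 = 915.77.
At (334, 15): z = −42.7 + 1.5 + 915.77 = 874.6 m.

874.6 m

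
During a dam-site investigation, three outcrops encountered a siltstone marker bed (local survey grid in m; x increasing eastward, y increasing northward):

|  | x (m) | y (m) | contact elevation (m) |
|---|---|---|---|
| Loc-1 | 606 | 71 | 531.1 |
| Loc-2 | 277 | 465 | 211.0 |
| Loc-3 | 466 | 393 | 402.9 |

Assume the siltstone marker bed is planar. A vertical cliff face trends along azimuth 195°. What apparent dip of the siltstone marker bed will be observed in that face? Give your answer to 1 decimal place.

Two edge vectors: Loc-1→Loc-2 = (-329, 394, -320.1), Loc-1→Loc-3 = (-140, 322, -128.2).
Normal n = (Loc-1→Loc-2) × (Loc-1→Loc-3) = (52561.4, 2636.2, -50778).
So ∂z/∂x = −n_x/n_z = 1.03512 and ∂z/∂y = −n_y/n_z = 0.05192.
Unit vector along 195° is (sin 195°, cos 195°) = (-0.2588, -0.9659).
Slope in that direction = a·(-0.2588) + b·(-0.9659) = −0.31806.
Apparent dip = arctan|0.31806| = 17.6° (true dip is 46.0°, so apparent ≤ true as expected).

17.6°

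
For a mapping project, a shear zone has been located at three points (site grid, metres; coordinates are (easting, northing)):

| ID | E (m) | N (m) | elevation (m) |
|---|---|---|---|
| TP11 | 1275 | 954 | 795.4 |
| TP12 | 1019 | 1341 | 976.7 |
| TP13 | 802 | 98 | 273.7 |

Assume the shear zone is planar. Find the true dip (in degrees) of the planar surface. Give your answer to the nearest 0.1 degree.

29.1°

Let the plane be z = a·E + b·N + c.
TP12−TP11: −256a + 387b = 181.3;  TP13−TP11: −473a − 856b = −521.7.
Solving gives a = 0.11613, b = 0.54529.
Gradient magnitude |∇z| = √(a² + b²) = √(0.01349 + 0.29735) = 0.55752.
True dip = arctan(0.55752) = 29.1°, dipping toward SSW (azimuth ≈ 192°).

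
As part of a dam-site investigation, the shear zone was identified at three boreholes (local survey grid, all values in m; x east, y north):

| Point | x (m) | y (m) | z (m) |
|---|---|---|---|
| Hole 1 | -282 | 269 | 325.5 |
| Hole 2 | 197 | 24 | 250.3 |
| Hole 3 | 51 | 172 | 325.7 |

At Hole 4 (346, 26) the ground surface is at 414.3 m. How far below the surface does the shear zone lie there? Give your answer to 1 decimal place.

Two edge vectors: Hole 1→Hole 2 = (479, -245, -75.2), Hole 1→Hole 3 = (333, -97, 0.2).
Normal n = (Hole 1→Hole 2) × (Hole 1→Hole 3) = (-7343.4, -25137.4, 35122).
So ∂z/∂x = −n_x/n_z = 0.20908 and ∂z/∂y = −n_y/n_z = 0.71572.
Intercept c from Hole 1: 325.5 + 58.96 − 192.53 = 191.93.
At (346, 26): z_contact = 72.34 + 18.61 + 191.93 = 282.88 m.
Depth below ground = 414.3 − 282.88 = 131.4 m.

131.4 m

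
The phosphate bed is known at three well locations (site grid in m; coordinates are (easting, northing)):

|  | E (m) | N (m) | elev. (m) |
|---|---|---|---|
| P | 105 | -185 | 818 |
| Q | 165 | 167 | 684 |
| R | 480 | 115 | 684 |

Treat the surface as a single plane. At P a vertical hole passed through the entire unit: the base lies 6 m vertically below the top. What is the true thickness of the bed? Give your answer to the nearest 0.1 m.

5.6 m

Two edge vectors: P→Q = (60, 352, -134), P→R = (375, 300, -134).
Normal n = (P→Q) × (P→R) = (-6968, -42210, -114000).
So ∂z/∂E = −n_x/n_z = −0.06112 and ∂z/∂N = −n_y/n_z = −0.37026.
|∇z| = √(a²+b²) = 0.37527, so dip δ = arctan(0.37527) = 20.57°.
True thickness = vertical thickness × cos δ = 6 × cos 20.57° = 5.6 m.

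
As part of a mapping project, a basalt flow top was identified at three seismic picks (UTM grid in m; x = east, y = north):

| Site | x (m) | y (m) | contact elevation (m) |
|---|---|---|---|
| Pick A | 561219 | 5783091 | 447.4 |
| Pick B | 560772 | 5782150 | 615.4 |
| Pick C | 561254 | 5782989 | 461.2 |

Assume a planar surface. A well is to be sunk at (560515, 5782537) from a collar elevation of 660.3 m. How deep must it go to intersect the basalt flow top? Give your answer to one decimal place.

90.7 m

Let the plane be z = a·x + b·y + c.
Pick B−Pick A: −447a − 941b = 168;  Pick C−Pick A: 35a − 102b = 13.8.
Solving gives a = −0.052849266, b = −0.153428670.
Then c = 447.4 − a·561219 − b·5783091 = 917399.37.
At (560515, 5782537): z_contact = −29622.81 − 887206.96 + 917399.37 = 569.61 m.
Depth below ground = 660.3 − 569.61 = 90.7 m.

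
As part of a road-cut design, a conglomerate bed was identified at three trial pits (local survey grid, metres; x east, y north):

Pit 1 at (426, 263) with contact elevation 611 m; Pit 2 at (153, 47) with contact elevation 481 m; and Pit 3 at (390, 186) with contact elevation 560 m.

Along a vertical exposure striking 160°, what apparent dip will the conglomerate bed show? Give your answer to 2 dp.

34.28°

Let the plane be z = a·x + b·y + c.
Pit 2−Pit 1: −273a − 216b = −130;  Pit 3−Pit 1: −36a − 77b = −51.
Solving gives a = −0.07595, b = 0.69785.
Unit vector along 160° is (sin 160°, cos 160°) = (0.3420, -0.9397).
Slope in that direction = a·(0.3420) + b·(-0.9397) = −0.68174.
Apparent dip = arctan|0.68174| = 34.28° (true dip is 35.1°, so apparent ≤ true as expected).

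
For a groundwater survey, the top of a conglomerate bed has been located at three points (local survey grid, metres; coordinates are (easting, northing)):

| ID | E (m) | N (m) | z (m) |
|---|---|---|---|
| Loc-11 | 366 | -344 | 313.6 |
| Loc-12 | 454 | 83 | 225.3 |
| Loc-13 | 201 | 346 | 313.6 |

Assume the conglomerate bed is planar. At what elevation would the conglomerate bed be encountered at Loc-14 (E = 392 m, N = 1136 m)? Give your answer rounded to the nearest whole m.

137 m

Two edge vectors: Loc-11→Loc-12 = (88, 427, -88.3), Loc-11→Loc-13 = (-165, 690, 0).
Normal n = (Loc-11→Loc-12) × (Loc-11→Loc-13) = (60927, 14569.5, 131175).
So ∂z/∂E = −n_x/n_z = −0.46447 and ∂z/∂N = −n_y/n_z = −0.11107.
Intercept c from Loc-11: 313.6 + 170.00 − 38.21 = 445.39.
At (392, 1136): z = −182.1 − 126.2 + 445.39 = 137.1 m.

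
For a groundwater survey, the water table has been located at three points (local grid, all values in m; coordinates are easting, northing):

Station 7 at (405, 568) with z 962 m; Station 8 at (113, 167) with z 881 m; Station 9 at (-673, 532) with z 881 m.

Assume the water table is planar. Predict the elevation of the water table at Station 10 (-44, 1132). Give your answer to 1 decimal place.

1015.7 m

Let the plane be z = a·easting + b·northing + c.
Station 8−Station 7: −292a − 401b = −81;  Station 9−Station 7: −1078a − 36b = −81.
Solving gives a = 0.070098, b = 0.150951.
Then c = 962 − a·405 − b·568 = 847.87.
At (-44, 1132): z = −3.1 + 170.9 + 847.87 = 1015.7 m.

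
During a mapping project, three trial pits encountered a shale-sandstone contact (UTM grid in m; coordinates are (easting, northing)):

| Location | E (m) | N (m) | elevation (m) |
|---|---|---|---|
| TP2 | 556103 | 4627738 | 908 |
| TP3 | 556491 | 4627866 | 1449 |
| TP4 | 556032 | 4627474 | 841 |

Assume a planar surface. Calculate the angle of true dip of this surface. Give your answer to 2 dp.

55.30°

Let the plane be z = a·E + b·N + c.
TP3−TP2: 388a + 128b = 541;  TP4−TP2: −71a − 264b = −67.
Solving gives a = 1.43821, b = −0.13300.
Gradient magnitude |∇z| = √(a² + b²) = √(2.06844 + 0.01769) = 1.44434.
True dip = arctan(1.44434) = 55.30°, dipping toward W (azimuth ≈ 275°).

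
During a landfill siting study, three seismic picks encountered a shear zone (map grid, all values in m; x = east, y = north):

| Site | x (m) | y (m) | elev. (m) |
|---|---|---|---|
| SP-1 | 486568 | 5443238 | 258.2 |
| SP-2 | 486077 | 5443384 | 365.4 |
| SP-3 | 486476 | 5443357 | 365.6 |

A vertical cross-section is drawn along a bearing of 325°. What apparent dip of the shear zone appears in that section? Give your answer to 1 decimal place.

Let the plane be z = a·x + b·y + c.
SP-2−SP-1: −491a + 146b = 107.2;  SP-3−SP-1: −92a + 119b = 107.4.
Solving gives a = 0.06497, b = 0.95275.
Unit vector along 325° is (sin 325°, cos 325°) = (-0.5736, 0.8192).
Slope in that direction = a·(-0.5736) + b·(0.8192) = 0.74318.
Apparent dip = arctan|0.74318| = 36.6° (true dip is 43.7°, so apparent ≤ true as expected).

36.6°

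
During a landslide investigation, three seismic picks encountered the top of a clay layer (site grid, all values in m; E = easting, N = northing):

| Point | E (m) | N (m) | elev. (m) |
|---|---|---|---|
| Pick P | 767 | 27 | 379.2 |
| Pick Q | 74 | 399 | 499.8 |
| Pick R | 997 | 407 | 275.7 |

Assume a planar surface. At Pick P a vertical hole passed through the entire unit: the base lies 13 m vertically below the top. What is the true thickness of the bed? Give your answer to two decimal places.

12.54 m

Two edge vectors: Pick P→Pick Q = (-693, 372, 120.6), Pick P→Pick R = (230, 380, -103.5).
Normal n = (Pick P→Pick Q) × (Pick P→Pick R) = (-84330, -43987.5, -348900).
So ∂z/∂E = −n_x/n_z = −0.24170 and ∂z/∂N = −n_y/n_z = −0.12607.
|∇z| = √(a²+b²) = 0.27261, so dip δ = arctan(0.27261) = 15.25°.
True thickness = vertical thickness × cos δ = 13 × cos 15.25° = 12.54 m.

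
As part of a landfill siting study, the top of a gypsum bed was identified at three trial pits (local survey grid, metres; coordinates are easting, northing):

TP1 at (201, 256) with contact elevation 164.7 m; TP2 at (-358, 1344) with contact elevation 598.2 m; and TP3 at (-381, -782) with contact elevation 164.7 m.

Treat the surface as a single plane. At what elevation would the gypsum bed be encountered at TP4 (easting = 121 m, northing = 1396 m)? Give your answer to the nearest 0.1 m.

431.4 m

Two edge vectors: TP1→TP2 = (-559, 1088, 433.5), TP1→TP3 = (-582, -1038, 0).
Normal n = (TP1→TP2) × (TP1→TP3) = (449973, -252297, 1213458).
So ∂z/∂easting = −n_x/n_z = −0.370819 and ∂z/∂northing = −n_y/n_z = 0.207916.
Intercept c from TP1: 164.7 + 74.53 − 53.23 = 186.01.
At (121, 1396): z = −44.9 + 290.3 + 186.01 = 431.4 m.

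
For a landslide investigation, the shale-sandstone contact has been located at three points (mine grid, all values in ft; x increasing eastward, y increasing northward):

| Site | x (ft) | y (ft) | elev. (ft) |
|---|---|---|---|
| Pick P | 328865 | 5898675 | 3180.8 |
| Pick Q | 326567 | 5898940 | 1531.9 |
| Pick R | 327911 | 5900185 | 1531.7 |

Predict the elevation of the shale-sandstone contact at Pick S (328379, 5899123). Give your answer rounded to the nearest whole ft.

Let the plane be z = a·x + b·y + c.
Pick Q−Pick P: −2298a + 265b = −1648.9;  Pick R−Pick P: −954a + 1510b = −1649.1.
Solving gives a = 0.63808487, b = −0.68898479.
Then c = 3180.8 − a·328865 − b·5898675 = 3857434.38.
At (328379, 5899123): z = 209533.7 − 4064406.0 + 3857434.38 = 2562.0 ft.

2562 ft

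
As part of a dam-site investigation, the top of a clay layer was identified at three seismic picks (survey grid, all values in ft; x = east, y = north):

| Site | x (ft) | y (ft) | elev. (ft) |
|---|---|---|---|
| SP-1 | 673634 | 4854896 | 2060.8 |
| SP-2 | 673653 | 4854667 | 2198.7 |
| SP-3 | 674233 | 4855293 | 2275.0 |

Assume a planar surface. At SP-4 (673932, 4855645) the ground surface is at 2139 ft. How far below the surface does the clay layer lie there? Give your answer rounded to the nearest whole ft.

Let the plane be z = a·x + b·y + c.
SP-2−SP-1: 19a − 229b = 137.9;  SP-3−SP-1: 599a + 397b = 214.2.
Solving gives a = 0.71726371, b = −0.54267244.
Then c = 2060.8 − a·673634 − b·4854896 = 2153505.86.
At (673932, 4855645): z_contact = 483387.0 − 2635024.7 + 2153505.86 = 1868.1 ft.
Depth below ground = 2139 − 1868.1 = 271 ft.

271 ft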